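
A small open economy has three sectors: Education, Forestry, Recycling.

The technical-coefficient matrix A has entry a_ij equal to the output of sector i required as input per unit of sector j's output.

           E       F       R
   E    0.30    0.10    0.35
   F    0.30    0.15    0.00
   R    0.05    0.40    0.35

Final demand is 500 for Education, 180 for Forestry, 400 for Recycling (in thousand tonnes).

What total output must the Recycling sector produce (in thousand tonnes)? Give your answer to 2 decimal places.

I − A =
  [   0.70    -0.10    -0.35]
  [  -0.30     0.85     0.00]
  [  -0.05    -0.40     0.65]
Cofactors of I−A, C_ij = (−1)^(i+j)·(minor ij) (rows/columns in the sector order above):
  C_11 = (0.85)(0.65) − (0.00)(-0.40) = 0.5525
  C_12 = −[(-0.30)(0.65) − (0.00)(-0.05)] = 0.1950
  C_13 = (-0.30)(-0.40) − (0.85)(-0.05) = 0.1625
  C_21 = −[(-0.10)(0.65) − (-0.35)(-0.40)] = 0.2050
  C_22 = (0.70)(0.65) − (-0.35)(-0.05) = 0.4375
  C_23 = −[(0.70)(-0.40) − (-0.10)(-0.05)] = 0.2850
  C_31 = (-0.10)(0.00) − (-0.35)(0.85) = 0.2975
  C_32 = −[(0.70)(0.00) − (-0.35)(-0.30)] = 0.1050
  C_33 = (0.70)(0.85) − (-0.10)(-0.30) = 0.5650
det(I−A) = Σ_j (I−A)_1j·C_1j = (0.70)(0.5525) + (-0.10)(0.1950) + (-0.35)(0.1625) = 0.310375
adj(I−A) = Cᵀ =
  [ 0.5525   0.2050   0.2975]
  [ 0.1950   0.4375   0.1050]
  [ 0.1625   0.2850   0.5650]
(I − A)⁻¹ = adj(I−A) / det(I−A) ≈
  [   1.7801     0.6605     0.9585]
  [   0.6283     1.4096     0.3383]
  [   0.5236     0.9182     1.8204]
x = (I − A)⁻¹ d = adj(I−A)·d / det(I−A), with det(I−A) = 0.310375:
  x_E = (0.5525·500 + 0.2050·180 + 0.2975·400) / 0.310375 = 432.15 / 0.310375 ≈ 1392.35
  x_F = (0.1950·500 + 0.4375·180 + 0.1050·400) / 0.310375 = 218.25 / 0.310375 ≈ 703.18
  x_R = (0.1625·500 + 0.2850·180 + 0.5650·400) / 0.310375 = 358.55 / 0.310375 ≈ 1155.22

x_R = 1155.22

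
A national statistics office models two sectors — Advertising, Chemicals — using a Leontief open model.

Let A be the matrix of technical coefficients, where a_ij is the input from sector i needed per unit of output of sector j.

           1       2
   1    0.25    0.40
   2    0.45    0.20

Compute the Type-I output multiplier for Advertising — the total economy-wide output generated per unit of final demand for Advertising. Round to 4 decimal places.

I − A =
  [   0.75    -0.40]
  [  -0.45     0.80]
det(I−A) = (0.75)(0.80) − (-0.40)(-0.45) = 0.4200
adj(I−A) = [[0.80, 0.40], [0.45, 0.75]]
(I − A)⁻¹ = adj(I−A) / det(I−A) ≈
  [   1.90476     0.95238]
  [   1.07143     1.78571]
The output multiplier for sector j is the column-j sum of the Leontief inverse (I − A)⁻¹ = adj(I−A) / det(I−A).
Column 1 of adj(I−A): (0.80, 0.45); det(I−A) = 0.4200.
m_1 = (0.80 + 0.45) / 0.4200 = 1.25 / 0.4200 ≈ 2.9762.

m_1 = 2.9762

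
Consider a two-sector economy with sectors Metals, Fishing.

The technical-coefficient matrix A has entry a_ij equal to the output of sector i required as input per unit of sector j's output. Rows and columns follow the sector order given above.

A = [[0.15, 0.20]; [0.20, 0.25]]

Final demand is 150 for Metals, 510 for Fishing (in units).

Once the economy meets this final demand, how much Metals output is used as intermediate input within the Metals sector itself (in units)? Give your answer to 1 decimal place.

I − A =
  [   0.85    -0.20]
  [  -0.20     0.75]
det(I−A) = (0.85)(0.75) − (-0.20)(-0.20) = 0.5975
adj(I−A) = [[0.75, 0.20], [0.20, 0.85]]
(I − A)⁻¹ = adj(I−A) / det(I−A) ≈
  [   1.2552     0.3347]
  [   0.3347     1.4226]
First solve x = (I − A)⁻¹ d = adj(I−A)·d / det(I−A); in particular x_M = (0.75·150 + 0.20·510) / 0.5975 = 214.50 / 0.5975 ≈ 358.996.
Intermediate flow from M to M: z_MM = a_MM · x_M = 0.15 × 214.50 / 0.5975 = 32.175 / 0.5975 ≈ 53.8.

z_MM = 53.8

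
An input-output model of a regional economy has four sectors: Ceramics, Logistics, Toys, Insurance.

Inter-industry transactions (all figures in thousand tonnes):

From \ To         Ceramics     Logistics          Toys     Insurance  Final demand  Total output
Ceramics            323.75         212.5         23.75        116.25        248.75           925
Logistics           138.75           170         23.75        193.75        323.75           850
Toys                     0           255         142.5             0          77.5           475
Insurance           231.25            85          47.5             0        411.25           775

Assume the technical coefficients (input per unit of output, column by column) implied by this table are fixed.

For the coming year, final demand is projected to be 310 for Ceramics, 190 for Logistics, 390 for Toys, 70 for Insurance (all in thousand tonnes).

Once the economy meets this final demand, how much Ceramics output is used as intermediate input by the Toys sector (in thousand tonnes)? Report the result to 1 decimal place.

z_13 = 40.3

Technical coefficients a_ij = z_ij / X_j:
  a_11 = 323.75/925 = 0.35, a_21 = 138.75/925 = 0.15, a_31 = 0/925 = 0.00, a_41 = 231.25/925 = 0.25
  a_12 = 212.5/850 = 0.25, a_22 = 170/850 = 0.20, a_32 = 255/850 = 0.30, a_42 = 85/850 = 0.10
  a_13 = 23.75/475 = 0.05, a_23 = 23.75/475 = 0.05, a_33 = 142.5/475 = 0.30, a_43 = 47.5/475 = 0.10
  a_14 = 116.25/775 = 0.15, a_24 = 193.75/775 = 0.25, a_34 = 0/775 = 0.00, a_44 = 0/775 = 0.00
I − A =
  [   0.65    -0.25    -0.05    -0.15]
  [  -0.15     0.80    -0.05    -0.25]
  [   0.00    -0.30     0.70     0.00]
  [  -0.25    -0.10    -0.10     1.00]
Compute the cofactors C_ij = (−1)^(i+j)·(3×3 minor ij) of I−A; the adjugate is their transpose:
adj(I−A) = Cᵀ =
  [ 0.520000   0.205000   0.070250   0.129250]
  [ 0.148750   0.428750   0.059750   0.129500]
  [ 0.063750   0.183750   0.418375   0.055500]
  [ 0.151250   0.112500   0.065375   0.325750]
det(I−A) = Σ_j (I−A)_1j·C_1j = (0.65)(0.520000) + (-0.25)(0.148750) + (-0.05)(0.063750) + (-0.15)(0.151250) = 0.2749375
(I − A)⁻¹ = adj(I−A) / det(I−A) ≈
  [   1.8913     0.7456     0.2555     0.4701]
  [   0.5410     1.5594     0.2173     0.4710]
  [   0.2319     0.6683     1.5217     0.2019]
  [   0.5501     0.4092     0.2378     1.1848]
First solve x = (I − A)⁻¹ d = adj(I−A)·d / det(I−A); in particular x_3 = (0.063750·310 + 0.183750·190 + 0.418375·390 + 0.055500·70) / 0.2749375 = 221.72625 / 0.2749375 ≈ 806.461.
Intermediate flow from 1 to 3: z_13 = a_13 · x_3 = 0.05 × 221.72625 / 0.2749375 = 11.0863125 / 0.2749375 ≈ 40.3.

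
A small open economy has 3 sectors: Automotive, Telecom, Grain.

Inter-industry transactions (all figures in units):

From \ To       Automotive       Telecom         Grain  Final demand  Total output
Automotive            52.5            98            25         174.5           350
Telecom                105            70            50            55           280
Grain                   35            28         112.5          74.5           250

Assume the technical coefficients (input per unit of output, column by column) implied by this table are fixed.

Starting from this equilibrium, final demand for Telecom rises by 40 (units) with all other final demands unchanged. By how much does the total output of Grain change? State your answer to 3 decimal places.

Δx_G = 18.578

Technical coefficients a_ij = z_ij / X_j:
  a_AA = 52.5/350 = 0.15, a_TA = 105/350 = 0.30, a_GA = 35/350 = 0.10
  a_AT = 98/280 = 0.35, a_TT = 70/280 = 0.25, a_GT = 28/280 = 0.10
  a_AG = 25/250 = 0.10, a_TG = 50/250 = 0.20, a_GG = 112.5/250 = 0.45
I − A =
  [   0.85    -0.35    -0.10]
  [  -0.30     0.75    -0.20]
  [  -0.10    -0.10     0.55]
Cofactors of I−A, C_ij = (−1)^(i+j)·(minor ij) (rows/columns in the sector order above):
  C_11 = (0.75)(0.55) − (-0.20)(-0.10) = 0.3925
  C_12 = −[(-0.30)(0.55) − (-0.20)(-0.10)] = 0.1850
  C_13 = (-0.30)(-0.10) − (0.75)(-0.10) = 0.1050
  C_21 = −[(-0.35)(0.55) − (-0.10)(-0.10)] = 0.2025
  C_22 = (0.85)(0.55) − (-0.10)(-0.10) = 0.4575
  C_23 = −[(0.85)(-0.10) − (-0.35)(-0.10)] = 0.1200
  C_31 = (-0.35)(-0.20) − (-0.10)(0.75) = 0.1450
  C_32 = −[(0.85)(-0.20) − (-0.10)(-0.30)] = 0.2000
  C_33 = (0.85)(0.75) − (-0.35)(-0.30) = 0.5325
det(I−A) = Σ_j (I−A)_1j·C_1j = (0.85)(0.3925) + (-0.35)(0.1850) + (-0.10)(0.1050) = 0.258375
adj(I−A) = Cᵀ =
  [ 0.3925   0.2025   0.1450]
  [ 0.1850   0.4575   0.2000]
  [ 0.1050   0.1200   0.5325]
(I − A)⁻¹ = adj(I−A) / det(I−A) ≈
  [   1.5191     0.7837     0.5612]
  [   0.7160     1.7707     0.7741]
  [   0.4064     0.4644     2.0610]
Δx = (I − A)⁻¹ Δd with Δd having +40 in the Telecom component and 0 elsewhere.
So Δx_G = L_GT · (+40), where L_GT = adj(I−A)_GT / det(I−A) = 0.1200 / 0.258375.
Δx_G = 0.1200 × (+40) / 0.258375 = 4.80 / 0.258375 ≈ 18.578.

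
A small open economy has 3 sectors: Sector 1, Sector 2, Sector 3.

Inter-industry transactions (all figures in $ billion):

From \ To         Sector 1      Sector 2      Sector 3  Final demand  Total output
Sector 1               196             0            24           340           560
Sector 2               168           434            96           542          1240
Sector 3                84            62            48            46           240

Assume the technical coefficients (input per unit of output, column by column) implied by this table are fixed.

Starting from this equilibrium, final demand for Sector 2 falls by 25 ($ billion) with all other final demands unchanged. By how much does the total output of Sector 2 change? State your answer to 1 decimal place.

Δx_2 = -40.2

Technical coefficients a_ij = z_ij / X_j:
  a_11 = 196/560 = 0.35, a_21 = 168/560 = 0.30, a_31 = 84/560 = 0.15
  a_12 = 0/1240 = 0.00, a_22 = 434/1240 = 0.35, a_32 = 62/1240 = 0.05
  a_13 = 24/240 = 0.10, a_23 = 96/240 = 0.40, a_33 = 48/240 = 0.20
I − A =
  [   0.65     0.00    -0.10]
  [  -0.30     0.65    -0.40]
  [  -0.15    -0.05     0.80]
Cofactors of I−A, C_ij = (−1)^(i+j)·(minor ij) (rows/columns in the sector order above):
  C_11 = (0.65)(0.80) − (-0.40)(-0.05) = 0.5000
  C_12 = −[(-0.30)(0.80) − (-0.40)(-0.15)] = 0.3000
  C_13 = (-0.30)(-0.05) − (0.65)(-0.15) = 0.1125
  C_21 = −[(0.00)(0.80) − (-0.10)(-0.05)] = 0.0050
  C_22 = (0.65)(0.80) − (-0.10)(-0.15) = 0.5050
  C_23 = −[(0.65)(-0.05) − (0.00)(-0.15)] = 0.0325
  C_31 = (0.00)(-0.40) − (-0.10)(0.65) = 0.0650
  C_32 = −[(0.65)(-0.40) − (-0.10)(-0.30)] = 0.2900
  C_33 = (0.65)(0.65) − (0.00)(-0.30) = 0.4225
det(I−A) = Σ_j (I−A)_1j·C_1j = (0.65)(0.5000) + (0.00)(0.3000) + (-0.10)(0.1125) = 0.31375
adj(I−A) = Cᵀ =
  [ 0.5000   0.0050   0.0650]
  [ 0.3000   0.5050   0.2900]
  [ 0.1125   0.0325   0.4225]
(I − A)⁻¹ = adj(I−A) / det(I−A) ≈
  [   1.5936     0.0159     0.2072]
  [   0.9562     1.6096     0.9243]
  [   0.3586     0.1036     1.3466]
Δx = (I − A)⁻¹ Δd with Δd having -25 in the Sector 2 component and 0 elsewhere.
So Δx_2 = L_22 · (-25), where L_22 = adj(I−A)_22 / det(I−A) = 0.5050 / 0.31375.
Δx_2 = 0.5050 × (-25) / 0.31375 = -12.625 / 0.31375 ≈ -40.2.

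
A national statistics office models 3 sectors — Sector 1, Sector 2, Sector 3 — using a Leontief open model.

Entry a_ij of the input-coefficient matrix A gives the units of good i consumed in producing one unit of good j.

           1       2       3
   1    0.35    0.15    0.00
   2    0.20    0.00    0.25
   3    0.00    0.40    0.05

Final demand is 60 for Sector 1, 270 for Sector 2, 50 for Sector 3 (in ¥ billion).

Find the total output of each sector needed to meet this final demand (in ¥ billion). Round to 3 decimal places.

I − A =
  [   0.65    -0.15     0.00]
  [  -0.20     1.00    -0.25]
  [   0.00    -0.40     0.95]
Cofactors of I−A, C_ij = (−1)^(i+j)·(minor ij) (rows/columns in the sector order above):
  C_11 = (1.00)(0.95) − (-0.25)(-0.40) = 0.8500
  C_12 = −[(-0.20)(0.95) − (-0.25)(0.00)] = 0.1900
  C_13 = (-0.20)(-0.40) − (1.00)(0.00) = 0.0800
  C_21 = −[(-0.15)(0.95) − (0.00)(-0.40)] = 0.1425
  C_22 = (0.65)(0.95) − (0.00)(0.00) = 0.6175
  C_23 = −[(0.65)(-0.40) − (-0.15)(0.00)] = 0.2600
  C_31 = (-0.15)(-0.25) − (0.00)(1.00) = 0.0375
  C_32 = −[(0.65)(-0.25) − (0.00)(-0.20)] = 0.1625
  C_33 = (0.65)(1.00) − (-0.15)(-0.20) = 0.6200
det(I−A) = Σ_j (I−A)_1j·C_1j = (0.65)(0.8500) + (-0.15)(0.1900) + (0.00)(0.0800) = 0.5240
adj(I−A) = Cᵀ =
  [ 0.8500   0.1425   0.0375]
  [ 0.1900   0.6175   0.1625]
  [ 0.0800   0.2600   0.6200]
(I − A)⁻¹ = adj(I−A) / det(I−A) ≈
  [   1.6221     0.2719     0.0716]
  [   0.3626     1.1784     0.3101]
  [   0.1527     0.4962     1.1832]
x = (I − A)⁻¹ d = adj(I−A)·d / det(I−A), with det(I−A) = 0.5240:
  x_1 = (0.8500·60 + 0.1425·270 + 0.0375·50) / 0.5240 = 91.35 / 0.5240 ≈ 174.332
  x_2 = (0.1900·60 + 0.6175·270 + 0.1625·50) / 0.5240 = 186.25 / 0.5240 ≈ 355.439
  x_3 = (0.0800·60 + 0.2600·270 + 0.6200·50) / 0.5240 = 106.00 / 0.5240 ≈ 202.290

x_1 = 174.332, x_2 = 355.439, x_3 = 202.290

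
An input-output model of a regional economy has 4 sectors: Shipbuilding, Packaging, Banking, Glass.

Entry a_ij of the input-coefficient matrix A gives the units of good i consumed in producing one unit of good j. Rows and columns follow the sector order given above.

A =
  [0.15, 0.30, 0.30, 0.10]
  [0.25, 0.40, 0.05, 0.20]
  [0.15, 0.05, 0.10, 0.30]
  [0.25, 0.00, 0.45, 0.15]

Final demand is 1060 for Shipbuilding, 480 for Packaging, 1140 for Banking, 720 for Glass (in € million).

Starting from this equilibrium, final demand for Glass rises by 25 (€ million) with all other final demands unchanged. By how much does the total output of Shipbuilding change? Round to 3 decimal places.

Δx_S = 22.341

I − A =
  [   0.85    -0.30    -0.30    -0.10]
  [  -0.25     0.60    -0.05    -0.20]
  [  -0.15    -0.05     0.90    -0.30]
  [  -0.25     0.00    -0.45     0.85]
Compute the cofactors C_ij = (−1)^(i+j)·(3×3 minor ij) of I−A; the adjugate is their transpose:
adj(I−A) = Cᵀ =
  [ 0.371375   0.204000   0.219750   0.169250]
  [ 0.226125   0.445500   0.201375   0.202500]
  [ 0.134625   0.095625   0.339750   0.158250]
  [ 0.180500   0.110625   0.244500   0.356375]
det(I−A) = Σ_j (I−A)_1j·C_1j = (0.85)(0.371375) + (-0.30)(0.226125) + (-0.30)(0.134625) + (-0.10)(0.180500) = 0.18939375
(I − A)⁻¹ = adj(I−A) / det(I−A) ≈
  [   1.9609     1.0771     1.1603     0.8936]
  [   1.1939     2.3522     1.0633     1.0692]
  [   0.7108     0.5049     1.7939     0.8356]
  [   0.9530     0.5841     1.2910     1.8817]
Δx = (I − A)⁻¹ Δd with Δd having +25 in the Glass component and 0 elsewhere.
So Δx_S = L_SG · (+25), where L_SG = adj(I−A)_SG / det(I−A) = 0.169250 / 0.18939375.
Δx_S = 0.169250 × (+25) / 0.18939375 = 4.23125 / 0.18939375 ≈ 22.341.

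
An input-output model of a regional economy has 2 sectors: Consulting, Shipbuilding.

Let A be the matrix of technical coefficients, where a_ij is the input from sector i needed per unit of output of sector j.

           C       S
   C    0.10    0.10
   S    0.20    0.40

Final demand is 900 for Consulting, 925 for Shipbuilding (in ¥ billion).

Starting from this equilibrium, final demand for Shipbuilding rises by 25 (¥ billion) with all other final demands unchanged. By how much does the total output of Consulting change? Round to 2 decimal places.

Δx_C = 4.81

I − A =
  [   0.90    -0.10]
  [  -0.20     0.60]
det(I−A) = (0.90)(0.60) − (-0.10)(-0.20) = 0.5200
adj(I−A) = [[0.60, 0.10], [0.20, 0.90]]
(I − A)⁻¹ = adj(I−A) / det(I−A) ≈
  [   1.1538     0.1923]
  [   0.3846     1.7308]
Δx = (I − A)⁻¹ Δd with Δd having +25 in the Shipbuilding component and 0 elsewhere.
So Δx_C = L_CS · (+25), where L_CS = adj(I−A)_CS / det(I−A) = 0.10 / 0.5200.
Δx_C = 0.10 × (+25) / 0.5200 = 2.50 / 0.5200 ≈ 4.81.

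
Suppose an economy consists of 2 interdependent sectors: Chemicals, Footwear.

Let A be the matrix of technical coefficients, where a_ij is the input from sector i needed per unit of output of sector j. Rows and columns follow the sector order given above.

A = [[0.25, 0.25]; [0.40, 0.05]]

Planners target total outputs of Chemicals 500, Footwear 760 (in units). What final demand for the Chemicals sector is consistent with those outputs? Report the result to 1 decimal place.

d_1 = 185.0

I − A =
  [   0.75    -0.25]
  [  -0.40     0.95]
d = (I − A) x:
  d_1 = (+0.75)·500 + (-0.25)·760 = 185.0
  d_2 = (-0.40)·500 + (+0.95)·760 = 522.0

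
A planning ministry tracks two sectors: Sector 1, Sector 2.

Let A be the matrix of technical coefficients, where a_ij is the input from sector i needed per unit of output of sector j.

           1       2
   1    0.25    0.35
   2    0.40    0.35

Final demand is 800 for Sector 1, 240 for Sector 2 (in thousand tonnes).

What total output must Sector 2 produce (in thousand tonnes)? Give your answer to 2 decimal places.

I − A =
  [   0.75    -0.35]
  [  -0.40     0.65]
det(I−A) = (0.75)(0.65) − (-0.35)(-0.40) = 0.3475
adj(I−A) = [[0.65, 0.35], [0.40, 0.75]]
(I − A)⁻¹ = adj(I−A) / det(I−A) ≈
  [   1.8705     1.0072]
  [   1.1511     2.1583]
x = (I − A)⁻¹ d = adj(I−A)·d / det(I−A), with det(I−A) = 0.3475:
  x_1 = (0.65·800 + 0.35·240) / 0.3475 = 604.00 / 0.3475 ≈ 1738.13
  x_2 = (0.40·800 + 0.75·240) / 0.3475 = 500.00 / 0.3475 ≈ 1438.85

x_2 = 1438.85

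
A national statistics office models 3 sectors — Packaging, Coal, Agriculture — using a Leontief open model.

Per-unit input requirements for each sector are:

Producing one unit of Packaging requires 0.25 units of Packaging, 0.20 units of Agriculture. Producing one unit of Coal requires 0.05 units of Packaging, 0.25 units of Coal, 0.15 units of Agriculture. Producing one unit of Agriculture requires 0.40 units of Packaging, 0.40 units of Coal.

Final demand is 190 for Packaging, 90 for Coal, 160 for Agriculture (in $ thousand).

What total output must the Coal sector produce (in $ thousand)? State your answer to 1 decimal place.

I − A =
  [   0.75    -0.05    -0.40]
  [   0.00     0.75    -0.40]
  [  -0.20    -0.15     1.00]
Cofactors of I−A, C_ij = (−1)^(i+j)·(minor ij) (rows/columns in the sector order above):
  C_11 = (0.75)(1.00) − (-0.40)(-0.15) = 0.6900
  C_12 = −[(0.00)(1.00) − (-0.40)(-0.20)] = 0.0800
  C_13 = (0.00)(-0.15) − (0.75)(-0.20) = 0.1500
  C_21 = −[(-0.05)(1.00) − (-0.40)(-0.15)] = 0.1100
  C_22 = (0.75)(1.00) − (-0.40)(-0.20) = 0.6700
  C_23 = −[(0.75)(-0.15) − (-0.05)(-0.20)] = 0.1225
  C_31 = (-0.05)(-0.40) − (-0.40)(0.75) = 0.3200
  C_32 = −[(0.75)(-0.40) − (-0.40)(0.00)] = 0.3000
  C_33 = (0.75)(0.75) − (-0.05)(0.00) = 0.5625
det(I−A) = Σ_j (I−A)_1j·C_1j = (0.75)(0.6900) + (-0.05)(0.0800) + (-0.40)(0.1500) = 0.4535
adj(I−A) = Cᵀ =
  [ 0.6900   0.1100   0.3200]
  [ 0.0800   0.6700   0.3000]
  [ 0.1500   0.1225   0.5625]
(I − A)⁻¹ = adj(I−A) / det(I−A) ≈
  [   1.5215     0.2426     0.7056]
  [   0.1764     1.4774     0.6615]
  [   0.3308     0.2701     1.2404]
x = (I − A)⁻¹ d = adj(I−A)·d / det(I−A), with det(I−A) = 0.4535:
  x_P = (0.6900·190 + 0.1100·90 + 0.3200·160) / 0.4535 = 192.20 / 0.4535 ≈ 423.8
  x_C = (0.0800·190 + 0.6700·90 + 0.3000·160) / 0.4535 = 123.50 / 0.4535 ≈ 272.3
  x_A = (0.1500·190 + 0.1225·90 + 0.5625·160) / 0.4535 = 129.525 / 0.4535 ≈ 285.6

x_C = 272.3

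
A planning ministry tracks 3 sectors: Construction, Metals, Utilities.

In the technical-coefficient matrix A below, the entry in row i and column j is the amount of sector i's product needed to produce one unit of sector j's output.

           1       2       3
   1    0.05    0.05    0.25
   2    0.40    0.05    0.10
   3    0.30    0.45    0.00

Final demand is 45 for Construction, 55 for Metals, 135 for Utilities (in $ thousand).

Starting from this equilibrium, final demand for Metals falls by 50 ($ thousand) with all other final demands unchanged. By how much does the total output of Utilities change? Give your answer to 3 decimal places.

Δx_3 = -30.644

I − A =
  [   0.95    -0.05    -0.25]
  [  -0.40     0.95    -0.10]
  [  -0.30    -0.45     1.00]
Cofactors of I−A, C_ij = (−1)^(i+j)·(minor ij) (rows/columns in the sector order above):
  C_11 = (0.95)(1.00) − (-0.10)(-0.45) = 0.9050
  C_12 = −[(-0.40)(1.00) − (-0.10)(-0.30)] = 0.4300
  C_13 = (-0.40)(-0.45) − (0.95)(-0.30) = 0.4650
  C_21 = −[(-0.05)(1.00) − (-0.25)(-0.45)] = 0.1625
  C_22 = (0.95)(1.00) − (-0.25)(-0.30) = 0.8750
  C_23 = −[(0.95)(-0.45) − (-0.05)(-0.30)] = 0.4425
  C_31 = (-0.05)(-0.10) − (-0.25)(0.95) = 0.2425
  C_32 = −[(0.95)(-0.10) − (-0.25)(-0.40)] = 0.1950
  C_33 = (0.95)(0.95) − (-0.05)(-0.40) = 0.8825
det(I−A) = Σ_j (I−A)_1j·C_1j = (0.95)(0.9050) + (-0.05)(0.4300) + (-0.25)(0.4650) = 0.7220
adj(I−A) = Cᵀ =
  [ 0.9050   0.1625   0.2425]
  [ 0.4300   0.8750   0.1950]
  [ 0.4650   0.4425   0.8825]
(I − A)⁻¹ = adj(I−A) / det(I−A) ≈
  [   1.2535     0.2251     0.3359]
  [   0.5956     1.2119     0.2701]
  [   0.6440     0.6129     1.2223]
Δx = (I − A)⁻¹ Δd with Δd having -50 in the Metals component and 0 elsewhere.
So Δx_3 = L_32 · (-50), where L_32 = adj(I−A)_32 / det(I−A) = 0.4425 / 0.7220.
Δx_3 = 0.4425 × (-50) / 0.7220 = -22.125 / 0.7220 ≈ -30.644.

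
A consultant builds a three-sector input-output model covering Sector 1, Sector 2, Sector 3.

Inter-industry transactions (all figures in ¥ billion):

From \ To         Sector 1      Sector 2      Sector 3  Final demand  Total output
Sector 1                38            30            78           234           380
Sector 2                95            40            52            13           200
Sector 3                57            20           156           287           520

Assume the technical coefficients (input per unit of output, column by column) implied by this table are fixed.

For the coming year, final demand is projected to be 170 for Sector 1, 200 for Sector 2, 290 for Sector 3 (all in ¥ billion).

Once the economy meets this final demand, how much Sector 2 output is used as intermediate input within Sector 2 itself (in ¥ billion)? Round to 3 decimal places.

Technical coefficients a_ij = z_ij / X_j:
  a_11 = 38/380 = 0.10, a_21 = 95/380 = 0.25, a_31 = 57/380 = 0.15
  a_12 = 30/200 = 0.15, a_22 = 40/200 = 0.20, a_32 = 20/200 = 0.10
  a_13 = 78/520 = 0.15, a_23 = 52/520 = 0.10, a_33 = 156/520 = 0.30
I − A =
  [   0.90    -0.15    -0.15]
  [  -0.25     0.80    -0.10]
  [  -0.15    -0.10     0.70]
Cofactors of I−A, C_ij = (−1)^(i+j)·(minor ij) (rows/columns in the sector order above):
  C_11 = (0.80)(0.70) − (-0.10)(-0.10) = 0.5500
  C_12 = −[(-0.25)(0.70) − (-0.10)(-0.15)] = 0.1900
  C_13 = (-0.25)(-0.10) − (0.80)(-0.15) = 0.1450
  C_21 = −[(-0.15)(0.70) − (-0.15)(-0.10)] = 0.1200
  C_22 = (0.90)(0.70) − (-0.15)(-0.15) = 0.6075
  C_23 = −[(0.90)(-0.10) − (-0.15)(-0.15)] = 0.1125
  C_31 = (-0.15)(-0.10) − (-0.15)(0.80) = 0.1350
  C_32 = −[(0.90)(-0.10) − (-0.15)(-0.25)] = 0.1275
  C_33 = (0.90)(0.80) − (-0.15)(-0.25) = 0.6825
det(I−A) = Σ_j (I−A)_1j·C_1j = (0.90)(0.5500) + (-0.15)(0.1900) + (-0.15)(0.1450) = 0.44475
adj(I−A) = Cᵀ =
  [ 0.5500   0.1200   0.1350]
  [ 0.1900   0.6075   0.1275]
  [ 0.1450   0.1125   0.6825]
(I − A)⁻¹ = adj(I−A) / det(I−A) ≈
  [   1.2366     0.2698     0.3035]
  [   0.4272     1.3659     0.2867]
  [   0.3260     0.2530     1.5346]
First solve x = (I − A)⁻¹ d = adj(I−A)·d / det(I−A); in particular x_2 = (0.1900·170 + 0.6075·200 + 0.1275·290) / 0.44475 = 190.775 / 0.44475 ≈ 428.94885.
Intermediate flow from 2 to 2: z_22 = a_22 · x_2 = 0.20 × 190.775 / 0.44475 = 38.155 / 0.44475 ≈ 85.790.

z_22 = 85.790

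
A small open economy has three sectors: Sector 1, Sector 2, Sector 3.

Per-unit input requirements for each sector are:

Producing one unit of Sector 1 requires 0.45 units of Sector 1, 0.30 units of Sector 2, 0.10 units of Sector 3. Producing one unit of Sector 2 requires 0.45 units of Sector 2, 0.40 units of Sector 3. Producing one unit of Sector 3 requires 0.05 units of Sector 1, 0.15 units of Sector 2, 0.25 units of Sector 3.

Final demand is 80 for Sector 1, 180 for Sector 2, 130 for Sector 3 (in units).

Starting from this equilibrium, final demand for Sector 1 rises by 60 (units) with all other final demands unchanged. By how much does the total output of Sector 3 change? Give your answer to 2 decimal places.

I − A =
  [   0.55     0.00    -0.05]
  [  -0.30     0.55    -0.15]
  [  -0.10    -0.40     0.75]
Cofactors of I−A, C_ij = (−1)^(i+j)·(minor ij) (rows/columns in the sector order above):
  C_11 = (0.55)(0.75) − (-0.15)(-0.40) = 0.3525
  C_12 = −[(-0.30)(0.75) − (-0.15)(-0.10)] = 0.2400
  C_13 = (-0.30)(-0.40) − (0.55)(-0.10) = 0.1750
  C_21 = −[(0.00)(0.75) − (-0.05)(-0.40)] = 0.0200
  C_22 = (0.55)(0.75) − (-0.05)(-0.10) = 0.4075
  C_23 = −[(0.55)(-0.40) − (0.00)(-0.10)] = 0.2200
  C_31 = (0.00)(-0.15) − (-0.05)(0.55) = 0.0275
  C_32 = −[(0.55)(-0.15) − (-0.05)(-0.30)] = 0.0975
  C_33 = (0.55)(0.55) − (0.00)(-0.30) = 0.3025
det(I−A) = Σ_j (I−A)_1j·C_1j = (0.55)(0.3525) + (0.00)(0.2400) + (-0.05)(0.1750) = 0.185125
adj(I−A) = Cᵀ =
  [ 0.3525   0.0200   0.0275]
  [ 0.2400   0.4075   0.0975]
  [ 0.1750   0.2200   0.3025]
(I − A)⁻¹ = adj(I−A) / det(I−A) ≈
  [   1.9041     0.1080     0.1485]
  [   1.2964     2.2012     0.5267]
  [   0.9453     1.1884     1.6340]
Δx = (I − A)⁻¹ Δd with Δd having +60 in the Sector 1 component and 0 elsewhere.
So Δx_3 = L_31 · (+60), where L_31 = adj(I−A)_31 / det(I−A) = 0.1750 / 0.185125.
Δx_3 = 0.1750 × (+60) / 0.185125 = 10.50 / 0.185125 ≈ 56.72.

Δx_3 = 56.72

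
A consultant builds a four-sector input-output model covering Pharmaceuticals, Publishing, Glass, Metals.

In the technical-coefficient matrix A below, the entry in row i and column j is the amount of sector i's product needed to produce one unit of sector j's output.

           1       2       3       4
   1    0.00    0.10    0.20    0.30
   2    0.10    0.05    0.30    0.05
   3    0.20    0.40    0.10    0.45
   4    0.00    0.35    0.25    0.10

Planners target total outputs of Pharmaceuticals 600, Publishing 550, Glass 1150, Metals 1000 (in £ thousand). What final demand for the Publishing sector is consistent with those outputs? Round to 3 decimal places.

I − A =
  [   1.00    -0.10    -0.20    -0.30]
  [  -0.10     0.95    -0.30    -0.05]
  [  -0.20    -0.40     0.90    -0.45]
  [   0.00    -0.35    -0.25     0.90]
d = (I − A) x:
  d_1 = (+1.00)·600 + (-0.10)·550 + (-0.20)·1150 + (-0.30)·1000 = 15.000
  d_2 = (-0.10)·600 + (+0.95)·550 + (-0.30)·1150 + (-0.05)·1000 = 67.500
  d_3 = (-0.20)·600 + (-0.40)·550 + (+0.90)·1150 + (-0.45)·1000 = 245.000
  d_4 = (+0.00)·600 + (-0.35)·550 + (-0.25)·1150 + (+0.90)·1000 = 420.000

d_2 = 67.500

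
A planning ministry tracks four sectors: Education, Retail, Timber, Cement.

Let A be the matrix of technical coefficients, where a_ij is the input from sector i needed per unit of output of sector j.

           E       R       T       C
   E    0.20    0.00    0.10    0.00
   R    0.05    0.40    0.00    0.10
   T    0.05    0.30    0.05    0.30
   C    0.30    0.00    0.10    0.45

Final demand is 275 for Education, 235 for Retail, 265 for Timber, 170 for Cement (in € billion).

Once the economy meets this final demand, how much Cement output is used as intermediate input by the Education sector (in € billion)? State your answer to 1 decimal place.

I − A =
  [   0.80     0.00    -0.10     0.00]
  [  -0.05     0.60     0.00    -0.10]
  [  -0.05    -0.30     0.95    -0.30]
  [  -0.30     0.00    -0.10     0.55]
Compute the cofactors C_ij = (−1)^(i+j)·(3×3 minor ij) of I−A; the adjugate is their transpose:
adj(I−A) = Cᵀ =
  [ 0.292500   0.016500   0.033000   0.021000]
  [ 0.053625   0.382250   0.013750   0.077000]
  [ 0.087750   0.132000   0.264000   0.168000]
  [ 0.175500   0.033000   0.066000   0.451500]
det(I−A) = Σ_j (I−A)_1j·C_1j = (0.80)(0.292500) + (0.00)(0.053625) + (-0.10)(0.087750) + (0.00)(0.175500) = 0.225225
(I − A)⁻¹ = adj(I−A) / det(I−A) ≈
  [   1.2987     0.0733     0.1465     0.0932]
  [   0.2381     1.6972     0.0611     0.3419]
  [   0.3896     0.5861     1.1722     0.7459]
  [   0.7792     0.1465     0.2930     2.0047]
First solve x = (I − A)⁻¹ d = adj(I−A)·d / det(I−A); in particular x_E = (0.292500·275 + 0.016500·235 + 0.033000·265 + 0.021000·170) / 0.225225 = 96.63 / 0.225225 ≈ 429.038.
Intermediate flow from C to E: z_CE = a_CE · x_E = 0.30 × 96.63 / 0.225225 = 28.989 / 0.225225 ≈ 128.7.

z_CE = 128.7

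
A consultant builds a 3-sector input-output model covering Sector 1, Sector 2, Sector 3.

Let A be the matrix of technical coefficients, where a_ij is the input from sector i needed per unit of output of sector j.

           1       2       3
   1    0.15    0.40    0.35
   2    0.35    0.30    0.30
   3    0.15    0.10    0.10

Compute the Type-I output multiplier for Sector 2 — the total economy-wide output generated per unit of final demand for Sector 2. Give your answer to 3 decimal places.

I − A =
  [   0.85    -0.40    -0.35]
  [  -0.35     0.70    -0.30]
  [  -0.15    -0.10     0.90]
Cofactors of I−A, C_ij = (−1)^(i+j)·(minor ij) (rows/columns in the sector order above):
  C_11 = (0.70)(0.90) − (-0.30)(-0.10) = 0.6000
  C_12 = −[(-0.35)(0.90) − (-0.30)(-0.15)] = 0.3600
  C_13 = (-0.35)(-0.10) − (0.70)(-0.15) = 0.1400
  C_21 = −[(-0.40)(0.90) − (-0.35)(-0.10)] = 0.3950
  C_22 = (0.85)(0.90) − (-0.35)(-0.15) = 0.7125
  C_23 = −[(0.85)(-0.10) − (-0.40)(-0.15)] = 0.1450
  C_31 = (-0.40)(-0.30) − (-0.35)(0.70) = 0.3650
  C_32 = −[(0.85)(-0.30) − (-0.35)(-0.35)] = 0.3775
  C_33 = (0.85)(0.70) − (-0.40)(-0.35) = 0.4550
det(I−A) = Σ_j (I−A)_1j·C_1j = (0.85)(0.6000) + (-0.40)(0.3600) + (-0.35)(0.1400) = 0.3170
adj(I−A) = Cᵀ =
  [ 0.6000   0.3950   0.3650]
  [ 0.3600   0.7125   0.3775]
  [ 0.1400   0.1450   0.4550]
(I − A)⁻¹ = adj(I−A) / det(I−A) ≈
  [   1.8927     1.2461     1.1514]
  [   1.1356     2.2476     1.1909]
  [   0.4416     0.4574     1.4353]
The output multiplier for sector j is the column-j sum of the Leontief inverse (I − A)⁻¹ = adj(I−A) / det(I−A).
Column 2 of adj(I−A): (0.3950, 0.7125, 0.1450); det(I−A) = 0.3170.
m_2 = (0.3950 + 0.7125 + 0.1450) / 0.3170 = 1.2525 / 0.3170 ≈ 3.951.

m_2 = 3.951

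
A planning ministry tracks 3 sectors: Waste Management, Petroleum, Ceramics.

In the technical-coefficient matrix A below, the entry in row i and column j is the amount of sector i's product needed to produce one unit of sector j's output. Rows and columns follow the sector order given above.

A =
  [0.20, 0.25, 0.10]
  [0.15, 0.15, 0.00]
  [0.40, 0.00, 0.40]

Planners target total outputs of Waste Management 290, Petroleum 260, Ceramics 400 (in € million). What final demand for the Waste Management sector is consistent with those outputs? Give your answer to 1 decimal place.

d_W = 127.0

I − A =
  [   0.80    -0.25    -0.10]
  [  -0.15     0.85     0.00]
  [  -0.40     0.00     0.60]
d = (I − A) x:
  d_W = (+0.80)·290 + (-0.25)·260 + (-0.10)·400 = 127.0
  d_P = (-0.15)·290 + (+0.85)·260 + (+0.00)·400 = 177.5
  d_C = (-0.40)·290 + (+0.00)·260 + (+0.60)·400 = 124.0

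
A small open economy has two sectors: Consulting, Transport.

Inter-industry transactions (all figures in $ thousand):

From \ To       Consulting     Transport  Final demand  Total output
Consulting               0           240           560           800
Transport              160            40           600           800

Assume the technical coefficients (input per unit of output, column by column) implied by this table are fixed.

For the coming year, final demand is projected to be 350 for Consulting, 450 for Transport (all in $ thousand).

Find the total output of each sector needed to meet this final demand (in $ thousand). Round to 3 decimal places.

x_1 = 525.281, x_2 = 584.270

Technical coefficients a_ij = z_ij / X_j:
  a_11 = 0/800 = 0.00, a_21 = 160/800 = 0.20
  a_12 = 240/800 = 0.30, a_22 = 40/800 = 0.05
I − A =
  [   1.00    -0.30]
  [  -0.20     0.95]
det(I−A) = (1.00)(0.95) − (-0.30)(-0.20) = 0.8900
adj(I−A) = [[0.95, 0.30], [0.20, 1.00]]
(I − A)⁻¹ = adj(I−A) / det(I−A) ≈
  [   1.0674     0.3371]
  [   0.2247     1.1236]
x = (I − A)⁻¹ d = adj(I−A)·d / det(I−A), with det(I−A) = 0.8900:
  x_1 = (0.95·350 + 0.30·450) / 0.8900 = 467.50 / 0.8900 ≈ 525.281
  x_2 = (0.20·350 + 1.00·450) / 0.8900 = 520.00 / 0.8900 ≈ 584.270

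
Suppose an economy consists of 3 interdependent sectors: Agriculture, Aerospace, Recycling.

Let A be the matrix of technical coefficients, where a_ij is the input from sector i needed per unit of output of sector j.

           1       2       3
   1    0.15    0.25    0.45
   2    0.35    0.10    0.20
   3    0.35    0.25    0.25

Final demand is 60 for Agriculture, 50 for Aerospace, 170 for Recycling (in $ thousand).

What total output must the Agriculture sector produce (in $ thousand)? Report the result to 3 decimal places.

I − A =
  [   0.85    -0.25    -0.45]
  [  -0.35     0.90    -0.20]
  [  -0.35    -0.25     0.75]
Cofactors of I−A, C_ij = (−1)^(i+j)·(minor ij) (rows/columns in the sector order above):
  C_11 = (0.90)(0.75) − (-0.20)(-0.25) = 0.6250
  C_12 = −[(-0.35)(0.75) − (-0.20)(-0.35)] = 0.3325
  C_13 = (-0.35)(-0.25) − (0.90)(-0.35) = 0.4025
  C_21 = −[(-0.25)(0.75) − (-0.45)(-0.25)] = 0.3000
  C_22 = (0.85)(0.75) − (-0.45)(-0.35) = 0.4800
  C_23 = −[(0.85)(-0.25) − (-0.25)(-0.35)] = 0.3000
  C_31 = (-0.25)(-0.20) − (-0.45)(0.90) = 0.4550
  C_32 = −[(0.85)(-0.20) − (-0.45)(-0.35)] = 0.3275
  C_33 = (0.85)(0.90) − (-0.25)(-0.35) = 0.6775
det(I−A) = Σ_j (I−A)_1j·C_1j = (0.85)(0.6250) + (-0.25)(0.3325) + (-0.45)(0.4025) = 0.2670
adj(I−A) = Cᵀ =
  [ 0.6250   0.3000   0.4550]
  [ 0.3325   0.4800   0.3275]
  [ 0.4025   0.3000   0.6775]
(I − A)⁻¹ = adj(I−A) / det(I−A) ≈
  [   2.3408     1.1236     1.7041]
  [   1.2453     1.7978     1.2266]
  [   1.5075     1.1236     2.5375]
x = (I − A)⁻¹ d = adj(I−A)·d / det(I−A), with det(I−A) = 0.2670:
  x_1 = (0.6250·60 + 0.3000·50 + 0.4550·170) / 0.2670 = 129.85 / 0.2670 ≈ 486.330
  x_2 = (0.3325·60 + 0.4800·50 + 0.3275·170) / 0.2670 = 99.625 / 0.2670 ≈ 373.127
  x_3 = (0.4025·60 + 0.3000·50 + 0.6775·170) / 0.2670 = 154.325 / 0.2670 ≈ 577.996

x_1 = 486.330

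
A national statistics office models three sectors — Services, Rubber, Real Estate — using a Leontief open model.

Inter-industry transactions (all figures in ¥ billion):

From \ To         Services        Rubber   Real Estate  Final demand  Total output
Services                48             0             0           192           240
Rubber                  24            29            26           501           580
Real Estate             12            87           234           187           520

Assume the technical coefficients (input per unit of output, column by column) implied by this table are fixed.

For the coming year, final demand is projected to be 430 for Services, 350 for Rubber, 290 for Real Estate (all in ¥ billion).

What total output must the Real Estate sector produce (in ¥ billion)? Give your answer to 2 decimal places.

x_3 = 702.12

Technical coefficients a_ij = z_ij / X_j:
  a_11 = 48/240 = 0.20, a_21 = 24/240 = 0.10, a_31 = 12/240 = 0.05
  a_12 = 0/580 = 0.00, a_22 = 29/580 = 0.05, a_32 = 87/580 = 0.15
  a_13 = 0/520 = 0.00, a_23 = 26/520 = 0.05, a_33 = 234/520 = 0.45
I − A =
  [   0.80     0.00     0.00]
  [  -0.10     0.95    -0.05]
  [  -0.05    -0.15     0.55]
Cofactors of I−A, C_ij = (−1)^(i+j)·(minor ij) (rows/columns in the sector order above):
  C_11 = (0.95)(0.55) − (-0.05)(-0.15) = 0.5150
  C_12 = −[(-0.10)(0.55) − (-0.05)(-0.05)] = 0.0575
  C_13 = (-0.10)(-0.15) − (0.95)(-0.05) = 0.0625
  C_21 = −[(0.00)(0.55) − (0.00)(-0.15)] = 0.0000
  C_22 = (0.80)(0.55) − (0.00)(-0.05) = 0.4400
  C_23 = −[(0.80)(-0.15) − (0.00)(-0.05)] = 0.1200
  C_31 = (0.00)(-0.05) − (0.00)(0.95) = 0.0000
  C_32 = −[(0.80)(-0.05) − (0.00)(-0.10)] = 0.0400
  C_33 = (0.80)(0.95) − (0.00)(-0.10) = 0.7600
det(I−A) = Σ_j (I−A)_1j·C_1j = (0.80)(0.5150) + (0.00)(0.0575) + (0.00)(0.0625) = 0.4120
adj(I−A) = Cᵀ =
  [ 0.5150   0.0000   0.0000]
  [ 0.0575   0.4400   0.0400]
  [ 0.0625   0.1200   0.7600]
(I − A)⁻¹ = adj(I−A) / det(I−A) ≈
  [   1.2500     0.0000     0.0000]
  [   0.1396     1.0680     0.0971]
  [   0.1517     0.2913     1.8447]
x = (I − A)⁻¹ d = adj(I−A)·d / det(I−A), with det(I−A) = 0.4120:
  x_1 = (0.5150·430 + 0.0000·350 + 0.0000·290) / 0.4120 = 221.45 / 0.4120 = 537.50
  x_2 = (0.0575·430 + 0.4400·350 + 0.0400·290) / 0.4120 = 190.325 / 0.4120 ≈ 461.95
  x_3 = (0.0625·430 + 0.1200·350 + 0.7600·290) / 0.4120 = 289.275 / 0.4120 ≈ 702.12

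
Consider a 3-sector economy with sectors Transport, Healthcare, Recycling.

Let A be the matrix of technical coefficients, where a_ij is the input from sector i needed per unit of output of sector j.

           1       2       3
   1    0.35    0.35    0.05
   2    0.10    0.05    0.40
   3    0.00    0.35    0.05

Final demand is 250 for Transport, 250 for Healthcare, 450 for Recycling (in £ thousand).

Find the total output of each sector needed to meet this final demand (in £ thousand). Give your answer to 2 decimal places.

x_1 = 786.97, x_2 = 645.59, x_3 = 711.53

I − A =
  [   0.65    -0.35    -0.05]
  [  -0.10     0.95    -0.40]
  [   0.00    -0.35     0.95]
Cofactors of I−A, C_ij = (−1)^(i+j)·(minor ij) (rows/columns in the sector order above):
  C_11 = (0.95)(0.95) − (-0.40)(-0.35) = 0.7625
  C_12 = −[(-0.10)(0.95) − (-0.40)(0.00)] = 0.0950
  C_13 = (-0.10)(-0.35) − (0.95)(0.00) = 0.0350
  C_21 = −[(-0.35)(0.95) − (-0.05)(-0.35)] = 0.3500
  C_22 = (0.65)(0.95) − (-0.05)(0.00) = 0.6175
  C_23 = −[(0.65)(-0.35) − (-0.35)(0.00)] = 0.2275
  C_31 = (-0.35)(-0.40) − (-0.05)(0.95) = 0.1875
  C_32 = −[(0.65)(-0.40) − (-0.05)(-0.10)] = 0.2650
  C_33 = (0.65)(0.95) − (-0.35)(-0.10) = 0.5825
det(I−A) = Σ_j (I−A)_1j·C_1j = (0.65)(0.7625) + (-0.35)(0.0950) + (-0.05)(0.0350) = 0.460625
adj(I−A) = Cᵀ =
  [ 0.7625   0.3500   0.1875]
  [ 0.0950   0.6175   0.2650]
  [ 0.0350   0.2275   0.5825]
(I − A)⁻¹ = adj(I−A) / det(I−A) ≈
  [   1.6554     0.7598     0.4071]
  [   0.2062     1.3406     0.5753]
  [   0.0760     0.4939     1.2646]
x = (I − A)⁻¹ d = adj(I−A)·d / det(I−A), with det(I−A) = 0.460625:
  x_1 = (0.7625·250 + 0.3500·250 + 0.1875·450) / 0.460625 = 362.50 / 0.460625 ≈ 786.97
  x_2 = (0.0950·250 + 0.6175·250 + 0.2650·450) / 0.460625 = 297.375 / 0.460625 ≈ 645.59
  x_3 = (0.0350·250 + 0.2275·250 + 0.5825·450) / 0.460625 = 327.75 / 0.460625 ≈ 711.53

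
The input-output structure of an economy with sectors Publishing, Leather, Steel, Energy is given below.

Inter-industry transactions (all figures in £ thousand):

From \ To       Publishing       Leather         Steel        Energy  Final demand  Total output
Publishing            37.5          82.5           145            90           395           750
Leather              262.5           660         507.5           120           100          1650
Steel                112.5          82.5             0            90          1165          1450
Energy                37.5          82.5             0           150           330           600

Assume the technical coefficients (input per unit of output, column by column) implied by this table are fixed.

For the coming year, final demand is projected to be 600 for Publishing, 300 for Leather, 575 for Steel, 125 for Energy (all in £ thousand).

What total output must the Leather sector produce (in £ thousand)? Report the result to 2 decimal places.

x_2 = 1594.51

Technical coefficients a_ij = z_ij / X_j:
  a_11 = 37.5/750 = 0.05, a_21 = 262.5/750 = 0.35, a_31 = 112.5/750 = 0.15, a_41 = 37.5/750 = 0.05
  a_12 = 82.5/1650 = 0.05, a_22 = 660/1650 = 0.40, a_32 = 82.5/1650 = 0.05, a_42 = 82.5/1650 = 0.05
  a_13 = 145/1450 = 0.10, a_23 = 507.5/1450 = 0.35, a_33 = 0/1450 = 0.00, a_43 = 0/1450 = 0.00
  a_14 = 90/600 = 0.15, a_24 = 120/600 = 0.20, a_34 = 90/600 = 0.15, a_44 = 150/600 = 0.25
I − A =
  [   0.95    -0.05    -0.10    -0.15]
  [  -0.35     0.60    -0.35    -0.20]
  [  -0.15    -0.05     1.00    -0.15]
  [  -0.05    -0.05     0.00     0.75]
Compute the cofactors C_ij = (−1)^(i+j)·(3×3 minor ij) of I−A; the adjugate is their transpose:
adj(I−A) = Cᵀ =
  [ 0.42425   0.04950   0.05975   0.11000]
  [ 0.31450   0.69300   0.27400   0.30250]
  [ 0.08675   0.04950   0.39725   0.11000]
  [ 0.04925   0.04950   0.02225   0.52250]
det(I−A) = Σ_j (I−A)_1j·C_1j = (0.95)(0.42425) + (-0.05)(0.31450) + (-0.10)(0.08675) + (-0.15)(0.04925) = 0.37125
(I − A)⁻¹ = adj(I−A) / det(I−A) ≈
  [   1.1428     0.1333     0.1609     0.2963]
  [   0.8471     1.8667     0.7380     0.8148]
  [   0.2337     0.1333     1.0700     0.2963]
  [   0.1327     0.1333     0.0599     1.4074]
x = (I − A)⁻¹ d = adj(I−A)·d / det(I−A), with det(I−A) = 0.37125:
  x_1 = (0.42425·600 + 0.04950·300 + 0.05975·575 + 0.11000·125) / 0.37125 = 317.50625 / 0.37125 ≈ 855.24
  x_2 = (0.31450·600 + 0.69300·300 + 0.27400·575 + 0.30250·125) / 0.37125 = 591.9625 / 0.37125 ≈ 1594.51
  x_3 = (0.08675·600 + 0.04950·300 + 0.39725·575 + 0.11000·125) / 0.37125 = 309.06875 / 0.37125 ≈ 832.51
  x_4 = (0.04925·600 + 0.04950·300 + 0.02225·575 + 0.52250·125) / 0.37125 = 122.50625 / 0.37125 ≈ 329.98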